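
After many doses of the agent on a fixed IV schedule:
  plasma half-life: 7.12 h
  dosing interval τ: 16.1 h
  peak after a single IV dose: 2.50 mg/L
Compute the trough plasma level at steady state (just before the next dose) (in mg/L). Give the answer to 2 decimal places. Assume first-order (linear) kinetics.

k = ln2 / t½ = 0.693147 / 7.12 = 0.09735 h⁻¹
e^(−kτ) = e^(−0.09735 × 16.1) = 0.2086
Accumulation ratio R = 1 / (1 − e^(−kτ)) = 1 / (1 − 0.2086) = 1.264
Steady-state trough = C₀ × R × e^(−kτ) = 2.50 × 1.264 × 0.2086 = 0.6592 mg/L

0.66 mg/L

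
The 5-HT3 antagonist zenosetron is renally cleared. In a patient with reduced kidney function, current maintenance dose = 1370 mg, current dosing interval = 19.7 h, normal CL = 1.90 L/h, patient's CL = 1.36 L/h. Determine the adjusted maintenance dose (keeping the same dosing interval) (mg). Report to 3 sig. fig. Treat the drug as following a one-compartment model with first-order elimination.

To keep the same average steady-state level, dosing rate must scale with clearance.
CL ratio = 1.36 / 1.90 = 0.7158
New dose (same interval) = 1370 × 0.7158 = 980.6 mg

981 mg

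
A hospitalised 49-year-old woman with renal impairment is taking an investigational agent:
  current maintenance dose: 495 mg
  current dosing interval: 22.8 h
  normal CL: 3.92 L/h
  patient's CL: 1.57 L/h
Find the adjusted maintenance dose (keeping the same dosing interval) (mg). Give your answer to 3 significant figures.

To keep the same average steady-state level, dosing rate must scale with clearance.
CL ratio = 1.57 / 3.92 = 0.4005
New dose (same interval) = 495 × 0.4005 = 198.2 mg

198 mg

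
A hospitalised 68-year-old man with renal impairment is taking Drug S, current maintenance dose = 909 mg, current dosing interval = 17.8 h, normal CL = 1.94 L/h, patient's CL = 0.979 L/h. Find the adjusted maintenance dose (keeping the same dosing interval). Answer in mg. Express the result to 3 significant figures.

459 mg

To keep the same average steady-state level, dosing rate must scale with clearance.
CL ratio = 0.979 / 1.94 = 0.5046
New dose (same interval) = 909 × 0.5046 = 458.7 mg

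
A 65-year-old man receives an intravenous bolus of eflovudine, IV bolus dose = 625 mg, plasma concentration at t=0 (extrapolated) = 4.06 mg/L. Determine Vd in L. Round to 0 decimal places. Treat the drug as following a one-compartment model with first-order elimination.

154 L

Vd = Dose / C₀ = 625.0 / 4.06 = 153.9 L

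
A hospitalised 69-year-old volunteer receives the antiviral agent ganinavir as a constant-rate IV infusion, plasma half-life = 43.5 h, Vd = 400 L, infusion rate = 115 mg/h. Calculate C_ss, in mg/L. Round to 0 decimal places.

k = ln2 / t½ = 0.693147 / 43.5 = 0.01593 h⁻¹
CL = k × Vd = 0.01593 × 400 = 6.372 L/h
At steady state Css = R₀ / CL = 115 / 6.372 = 18.05 mg/L

18 mg/L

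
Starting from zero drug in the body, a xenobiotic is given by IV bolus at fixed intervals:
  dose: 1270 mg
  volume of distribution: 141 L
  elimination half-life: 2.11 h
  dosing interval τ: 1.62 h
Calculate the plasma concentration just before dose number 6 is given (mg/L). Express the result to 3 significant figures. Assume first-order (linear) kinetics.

11.9 mg/L

C₀ per dose = Dose / Vd = 1270 / 141 = 9.007 mg/L
k = ln2 / t½ = 0.693147 / 2.11 = 0.3285 h⁻¹
Fraction remaining after one interval: r = e^(−kτ) = e^(−0.3285 × 1.62) = 0.5873
Before dose 6, 5 doses have been given (aged 1τ, 2τ, 3τ, 4τ, 5τ).
C_trough = C₀ × (r + r² + … + r^5) = C₀ × r(1−r^5)/(1−r)
        = 9.007 × 0.5873 × (1 − 0.06987) / (1 − 0.5873) = 11.92 mg/L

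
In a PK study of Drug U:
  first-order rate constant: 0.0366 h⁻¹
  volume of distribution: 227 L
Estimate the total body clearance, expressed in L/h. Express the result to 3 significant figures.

CL = k × Vd = 0.0366 × 227 = 8.308 L/h

8.31 L/h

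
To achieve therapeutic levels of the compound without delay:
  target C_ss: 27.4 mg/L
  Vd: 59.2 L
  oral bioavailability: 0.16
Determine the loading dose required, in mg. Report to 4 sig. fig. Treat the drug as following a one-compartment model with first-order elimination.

10140 mg

LD = Css × Vd / F = 27.4 × 59.2 / 0.16 = 10140 mg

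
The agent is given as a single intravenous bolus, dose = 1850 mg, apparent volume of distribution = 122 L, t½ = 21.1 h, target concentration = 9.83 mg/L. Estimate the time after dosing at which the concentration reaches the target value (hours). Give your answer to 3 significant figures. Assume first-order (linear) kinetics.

C₀ = Dose / Vd = 1850 / 122 = 15.16 mg/L
k = ln2 / t½ = 0.693147 / 21.1 = 0.03285 h⁻¹
t = ln(C₀ / C) / k = ln(15.16 / 9.83) / 0.03285
  = ln(1.542) / 0.03285 = 0.4331 / 0.03285 = 13.18 h

13.2 h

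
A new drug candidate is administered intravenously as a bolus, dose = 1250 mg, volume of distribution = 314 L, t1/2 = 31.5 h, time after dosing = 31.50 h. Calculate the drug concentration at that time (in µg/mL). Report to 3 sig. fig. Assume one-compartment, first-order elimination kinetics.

C₀ = Dose / Vd = 1250 / 314 = 3.981 mg/L
k = ln2 / t½ = 0.693147 / 31.5 = 0.02200 h⁻¹
t / t½ = 31.50 / 31.5 = 1 half-lives
C = C₀ × (1/2)^1 = 3.981 × 0.5000 = 1.991 mg/L
(1.991 mg/L = 1.991 µg/mL)

1.99 µg/mL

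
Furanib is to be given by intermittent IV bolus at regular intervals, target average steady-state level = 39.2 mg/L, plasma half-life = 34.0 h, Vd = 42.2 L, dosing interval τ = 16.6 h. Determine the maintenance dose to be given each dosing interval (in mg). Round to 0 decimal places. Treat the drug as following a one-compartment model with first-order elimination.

k = ln2 / t½ = 0.693147 / 34.0 = 0.02039 h⁻¹
CL = k × Vd = 0.02039 × 42.2 = 0.8605 L/h
At steady state, Dose/τ = Css × CL.
Dose = Css × CL × τ = 39.2 × 0.8605 × 16.6 = 559.9 mg

560 mg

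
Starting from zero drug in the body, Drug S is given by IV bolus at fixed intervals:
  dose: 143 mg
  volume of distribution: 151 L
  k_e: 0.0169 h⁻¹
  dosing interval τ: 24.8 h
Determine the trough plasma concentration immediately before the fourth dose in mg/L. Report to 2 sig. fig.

C₀ per dose = Dose / Vd = 143 / 151 = 0.9470 mg/L
Fraction remaining after one interval: r = e^(−kτ) = e^(−0.01690 × 24.8) = 0.6576
Before dose 4, 3 doses have been given (aged 1τ, 2τ, 3τ).
C_trough = C₀ × (r + r² + … + r^3) = C₀ × r(1−r^3)/(1−r)
        = 0.9470 × 0.6576 × (1 − 0.2844) / (1 − 0.6576) = 1.302 mg/L

1.3 mg/L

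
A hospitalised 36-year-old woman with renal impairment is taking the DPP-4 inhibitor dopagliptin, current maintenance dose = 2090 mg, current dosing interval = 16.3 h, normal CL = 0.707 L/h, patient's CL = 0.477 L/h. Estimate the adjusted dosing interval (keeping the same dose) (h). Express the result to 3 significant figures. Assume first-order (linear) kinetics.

To keep the same average steady-state level, dosing rate must scale with clearance.
CL ratio = 0.477 / 0.707 = 0.6747
New interval (same dose) = 16.3 / 0.6747 = 24.16 h

24.2 h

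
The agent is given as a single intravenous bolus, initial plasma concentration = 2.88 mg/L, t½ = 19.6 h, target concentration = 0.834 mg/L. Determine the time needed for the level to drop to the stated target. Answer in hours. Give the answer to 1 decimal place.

35.0 h

k = ln2 / t½ = 0.693147 / 19.6 = 0.03536 h⁻¹
t = ln(C₀ / C) / k = ln(2.880 / 0.834) / 0.03536
  = ln(3.453) / 0.03536 = 1.239 / 0.03536 = 35.04 h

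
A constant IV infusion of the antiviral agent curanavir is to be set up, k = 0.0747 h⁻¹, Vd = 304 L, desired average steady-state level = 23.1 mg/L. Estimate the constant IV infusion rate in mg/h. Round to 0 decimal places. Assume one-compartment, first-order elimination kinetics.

525 mg/h

CL = k × Vd = 0.07470 × 304 = 22.71 L/h
At steady state, infusion rate R₀ = Css × CL = 23.1 × 22.71 = 524.6 mg/h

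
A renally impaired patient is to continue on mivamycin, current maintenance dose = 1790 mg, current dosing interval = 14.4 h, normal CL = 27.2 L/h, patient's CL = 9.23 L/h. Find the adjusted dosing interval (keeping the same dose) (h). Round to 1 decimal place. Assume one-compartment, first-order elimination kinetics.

To keep the same average steady-state level, dosing rate must scale with clearance.
CL ratio = 9.23 / 27.2 = 0.3393
New interval (same dose) = 14.4 / 0.3393 = 42.44 h

42.4 h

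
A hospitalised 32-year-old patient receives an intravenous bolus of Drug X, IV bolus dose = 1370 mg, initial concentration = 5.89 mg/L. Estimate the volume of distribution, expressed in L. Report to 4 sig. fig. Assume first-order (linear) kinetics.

232.6 L

Vd = Dose / C₀ = 1370 / 5.89 = 232.6 L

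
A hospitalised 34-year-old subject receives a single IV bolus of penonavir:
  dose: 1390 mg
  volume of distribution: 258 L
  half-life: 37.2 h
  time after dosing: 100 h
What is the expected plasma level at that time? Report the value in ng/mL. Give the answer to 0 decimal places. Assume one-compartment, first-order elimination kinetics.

C₀ = Dose / Vd = 1390 / 258 = 5.388 mg/L
k = ln2 / t½ = 0.693147 / 37.2 = 0.01863 h⁻¹
C = C₀ · e^(−k·t) = 5.388 × e^(−0.01863 × 100)
  = 5.388 × 0.1552 = 0.8362 mg/L
Convert: 0.8362 mg/L × 1000 = 836.2 ng/mL

836 ng/mL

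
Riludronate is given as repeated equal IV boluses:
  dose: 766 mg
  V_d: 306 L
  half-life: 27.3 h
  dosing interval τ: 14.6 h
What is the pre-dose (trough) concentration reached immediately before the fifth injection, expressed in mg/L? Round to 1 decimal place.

C₀ per dose = Dose / Vd = 766 / 306 = 2.503 mg/L
k = ln2 / t½ = 0.693147 / 27.3 = 0.02539 h⁻¹
Fraction remaining after one interval: r = e^(−kτ) = e^(−0.02539 × 14.6) = 0.6903
Before dose 5, 4 doses have been given (aged 1τ, 2τ, 3τ, 4τ).
C_trough = C₀ × (r + r² + … + r^4) = C₀ × r(1−r^4)/(1−r)
        = 2.503 × 0.6903 × (1 − 0.2271) / (1 − 0.6903) = 4.312 mg/L

4.3 mg/L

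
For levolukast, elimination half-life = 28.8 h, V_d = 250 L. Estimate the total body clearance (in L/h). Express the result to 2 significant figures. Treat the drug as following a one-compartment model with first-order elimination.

k = ln2 / t½ = 0.693147 / 28.8 = 0.02407 h⁻¹
CL = k × Vd = 0.02407 × 250 = 6.018 L/h

6.0 L/h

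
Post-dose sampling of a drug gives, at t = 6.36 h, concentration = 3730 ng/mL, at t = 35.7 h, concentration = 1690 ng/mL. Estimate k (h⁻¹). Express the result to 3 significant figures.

k = ln(C₁/C₂) / (t₂ − t₁) = ln(3730/1690) / (35.7 − 6.36)
  = 0.7917 / 29.34 = 0.02698 h⁻¹

0.0270 h⁻¹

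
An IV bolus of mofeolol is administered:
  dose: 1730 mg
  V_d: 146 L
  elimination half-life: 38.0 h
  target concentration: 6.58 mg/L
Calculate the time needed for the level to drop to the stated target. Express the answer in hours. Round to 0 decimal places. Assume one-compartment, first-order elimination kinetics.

C₀ = Dose / Vd = 1730 / 146 = 11.85 mg/L
k = ln2 / t½ = 0.693147 / 38.0 = 0.01824 h⁻¹
t = ln(C₀ / C) / k = ln(11.85 / 6.58) / 0.01824
  = ln(1.801) / 0.01824 = 0.5883 / 0.01824 = 32.25 h

32 h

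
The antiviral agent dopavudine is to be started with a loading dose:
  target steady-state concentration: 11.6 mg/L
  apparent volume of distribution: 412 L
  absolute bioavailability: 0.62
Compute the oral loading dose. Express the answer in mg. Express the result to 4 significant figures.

LD = Css × Vd / F = 11.6 × 412 / 0.62 = 7708 mg

7708 mg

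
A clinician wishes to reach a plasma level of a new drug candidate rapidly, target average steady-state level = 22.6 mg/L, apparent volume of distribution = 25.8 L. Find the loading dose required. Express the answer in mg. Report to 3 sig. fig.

LD = Css × Vd = 22.6 × 25.8 = 583.1 mg

583 mg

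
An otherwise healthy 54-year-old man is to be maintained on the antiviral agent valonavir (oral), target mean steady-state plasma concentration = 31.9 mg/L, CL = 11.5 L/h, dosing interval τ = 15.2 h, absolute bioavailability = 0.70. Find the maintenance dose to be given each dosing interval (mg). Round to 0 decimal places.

At steady state, F × (Dose/τ) = Css × CL.
Dose = Css × CL × τ / F = 31.9 × 11.50 × 15.2 / 0.70 = 7966 mg

7966 mg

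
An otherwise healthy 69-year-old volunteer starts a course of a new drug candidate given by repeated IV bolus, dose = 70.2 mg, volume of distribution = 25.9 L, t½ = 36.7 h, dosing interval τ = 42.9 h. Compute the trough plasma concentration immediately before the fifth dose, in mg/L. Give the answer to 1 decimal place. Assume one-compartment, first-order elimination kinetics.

C₀ per dose = Dose / Vd = 70.2 / 25.9 = 2.710 mg/L
k = ln2 / t½ = 0.693147 / 36.7 = 0.01889 h⁻¹
Fraction remaining after one interval: r = e^(−kτ) = e^(−0.01889 × 42.9) = 0.4447
Before dose 5, 4 doses have been given (aged 1τ, 2τ, 3τ, 4τ).
C_trough = C₀ × (r + r² + … + r^4) = C₀ × r(1−r^4)/(1−r)
        = 2.710 × 0.4447 × (1 − 0.03911) / (1 − 0.4447) = 2.085 mg/L

2.1 mg/L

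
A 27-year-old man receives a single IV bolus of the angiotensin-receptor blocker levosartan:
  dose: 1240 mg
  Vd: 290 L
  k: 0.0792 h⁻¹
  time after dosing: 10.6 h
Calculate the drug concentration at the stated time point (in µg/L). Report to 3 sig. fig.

1850 µg/L

C₀ = Dose / Vd = 1240 / 290 = 4.276 mg/L
C = C₀ · e^(−k·t) = 4.276 × e^(−0.07920 × 10.6)
  = 4.276 × 0.4319 = 1.847 mg/L
Convert: 1.847 mg/L × 1000 = 1847 µg/L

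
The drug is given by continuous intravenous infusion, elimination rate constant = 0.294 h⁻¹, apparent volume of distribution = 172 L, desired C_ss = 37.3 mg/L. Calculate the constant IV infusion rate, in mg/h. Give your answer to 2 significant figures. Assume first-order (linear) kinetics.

CL = k × Vd = 0.2940 × 172 = 50.57 L/h
At steady state, infusion rate R₀ = Css × CL = 37.3 × 50.57 = 1886 mg/h

1900 mg/h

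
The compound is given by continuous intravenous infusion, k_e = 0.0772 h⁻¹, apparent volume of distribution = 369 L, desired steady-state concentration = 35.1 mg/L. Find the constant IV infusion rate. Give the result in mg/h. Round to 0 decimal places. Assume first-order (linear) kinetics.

1000 mg/h

CL = k × Vd = 0.07720 × 369 = 28.49 L/h
At steady state, infusion rate R₀ = Css × CL = 35.1 × 28.49 = 1000 mg/h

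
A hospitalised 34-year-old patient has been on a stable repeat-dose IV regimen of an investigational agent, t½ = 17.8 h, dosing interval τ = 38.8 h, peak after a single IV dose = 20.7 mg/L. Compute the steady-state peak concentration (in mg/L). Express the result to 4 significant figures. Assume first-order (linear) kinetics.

26.56 mg/L

k = ln2 / t½ = 0.693147 / 17.8 = 0.03894 h⁻¹
e^(−kτ) = e^(−0.03894 × 38.8) = 0.2207
Accumulation ratio R = 1 / (1 − e^(−kτ)) = 1 / (1 − 0.2207) = 1.283
Steady-state peak = C₀ × R = 20.7 × 1.283 = 26.56 mg/L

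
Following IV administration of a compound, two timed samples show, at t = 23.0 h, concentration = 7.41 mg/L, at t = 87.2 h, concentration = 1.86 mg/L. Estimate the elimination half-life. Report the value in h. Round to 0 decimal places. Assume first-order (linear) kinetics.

32 h

k = ln(C₁/C₂) / (t₂ − t₁) = ln(7.41/1.86) / (87.2 − 23.0)
  = 1.382 / 64.20 = 0.02153 h⁻¹
t½ = ln2 / k = 0.693147 / 0.02153 = 32.19 h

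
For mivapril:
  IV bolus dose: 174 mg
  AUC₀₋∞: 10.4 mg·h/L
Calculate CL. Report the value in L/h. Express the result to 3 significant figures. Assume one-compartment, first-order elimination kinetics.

16.7 L/h

CL = Dose / AUC = 174 / 10.4 = 16.73 L/h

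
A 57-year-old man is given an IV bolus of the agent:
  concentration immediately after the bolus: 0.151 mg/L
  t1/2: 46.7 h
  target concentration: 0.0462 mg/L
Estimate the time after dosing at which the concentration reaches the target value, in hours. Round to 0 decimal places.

k = ln2 / t½ = 0.693147 / 46.7 = 0.01484 h⁻¹
t = ln(C₀ / C) / k = ln(0.1510 / 0.0462) / 0.01484
  = ln(3.268) / 0.01484 = 1.184 / 0.01484 = 79.78 h

80 h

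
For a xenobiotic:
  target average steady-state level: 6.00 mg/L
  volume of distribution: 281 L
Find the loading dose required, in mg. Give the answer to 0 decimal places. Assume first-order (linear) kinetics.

1686 mg

LD = Css × Vd = 6.00 × 281 = 1686 mg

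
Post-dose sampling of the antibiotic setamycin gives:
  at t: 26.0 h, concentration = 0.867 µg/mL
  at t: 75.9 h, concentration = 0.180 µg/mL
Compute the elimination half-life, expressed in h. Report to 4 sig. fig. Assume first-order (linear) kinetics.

k = ln(C₁/C₂) / (t₂ − t₁) = ln(0.867/0.180) / (75.9 − 26.0)
  = 1.572 / 49.90 = 0.03150 h⁻¹
t½ = ln2 / k = 0.693147 / 0.03150 = 22.00 h

22.00 h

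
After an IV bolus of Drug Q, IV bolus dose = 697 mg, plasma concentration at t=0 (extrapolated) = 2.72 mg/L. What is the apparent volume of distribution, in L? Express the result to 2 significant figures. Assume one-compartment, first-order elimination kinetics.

Vd = Dose / C₀ = 697.0 / 2.72 = 256.3 L

260 L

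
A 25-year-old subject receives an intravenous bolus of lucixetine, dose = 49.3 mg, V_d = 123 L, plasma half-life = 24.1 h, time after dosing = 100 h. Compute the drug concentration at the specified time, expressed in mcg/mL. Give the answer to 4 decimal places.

0.0226 mcg/mL

C₀ = Dose / Vd = 49.30 / 123 = 0.4008 mg/L
k = ln2 / t½ = 0.693147 / 24.1 = 0.02876 h⁻¹
C = C₀ · e^(−k·t) = 0.4008 × e^(−0.02876 × 100)
  = 0.4008 × 0.05636 = 0.02259 mg/L
(0.02259 mg/L = 0.02259 mcg/mL)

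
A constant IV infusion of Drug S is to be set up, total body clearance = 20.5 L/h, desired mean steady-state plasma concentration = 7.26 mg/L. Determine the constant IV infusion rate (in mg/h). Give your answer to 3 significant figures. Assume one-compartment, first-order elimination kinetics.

At steady state, infusion rate R₀ = Css × CL = 7.26 × 20.50 = 148.8 mg/h

149 mg/h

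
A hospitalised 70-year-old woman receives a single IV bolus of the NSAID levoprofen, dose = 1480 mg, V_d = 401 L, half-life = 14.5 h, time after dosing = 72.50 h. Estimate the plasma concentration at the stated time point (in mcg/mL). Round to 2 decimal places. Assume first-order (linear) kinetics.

0.12 mcg/mL

C₀ = Dose / Vd = 1480 / 401 = 3.691 mg/L
k = ln2 / t½ = 0.693147 / 14.5 = 0.04780 h⁻¹
t / t½ = 72.50 / 14.5 = 5 half-lives
C = C₀ × (1/2)^5 = 3.691 × 0.03125 = 0.1153 mg/L
(0.1153 mg/L = 0.1153 mcg/mL)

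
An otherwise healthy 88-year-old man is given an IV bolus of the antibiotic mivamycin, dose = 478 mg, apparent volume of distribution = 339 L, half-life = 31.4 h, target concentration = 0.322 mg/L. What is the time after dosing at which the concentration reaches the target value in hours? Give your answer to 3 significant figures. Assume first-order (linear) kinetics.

66.9 h

C₀ = Dose / Vd = 478.0 / 339 = 1.410 mg/L
k = ln2 / t½ = 0.693147 / 31.4 = 0.02207 h⁻¹
t = ln(C₀ / C) / k = ln(1.410 / 0.322) / 0.02207
  = ln(4.379) / 0.02207 = 1.477 / 0.02207 = 66.92 h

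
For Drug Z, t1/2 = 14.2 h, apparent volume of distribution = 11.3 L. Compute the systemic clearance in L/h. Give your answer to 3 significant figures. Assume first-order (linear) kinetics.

0.552 L/h

k = ln2 / t½ = 0.693147 / 14.2 = 0.04881 h⁻¹
CL = k × Vd = 0.04881 × 11.3 = 0.5516 L/h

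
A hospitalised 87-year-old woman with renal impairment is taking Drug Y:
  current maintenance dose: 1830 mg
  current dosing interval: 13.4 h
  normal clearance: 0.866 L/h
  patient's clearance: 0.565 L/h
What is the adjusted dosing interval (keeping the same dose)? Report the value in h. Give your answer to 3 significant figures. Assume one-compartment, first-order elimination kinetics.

20.5 h

To keep the same average steady-state level, dosing rate must scale with clearance.
CL ratio = 0.565 / 0.866 = 0.6524
New interval (same dose) = 13.4 / 0.6524 = 20.54 h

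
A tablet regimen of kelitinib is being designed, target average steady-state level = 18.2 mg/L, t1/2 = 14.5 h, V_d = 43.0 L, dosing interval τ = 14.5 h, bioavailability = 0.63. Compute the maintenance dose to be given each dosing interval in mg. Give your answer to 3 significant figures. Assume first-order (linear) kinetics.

861 mg

k = ln2 / t½ = 0.693147 / 14.5 = 0.04780 h⁻¹
CL = k × Vd = 0.04780 × 43.0 = 2.055 L/h
At steady state, F × (Dose/τ) = Css × CL.
Dose = Css × CL × τ / F = 18.2 × 2.055 × 14.5 / 0.63 = 860.8 mg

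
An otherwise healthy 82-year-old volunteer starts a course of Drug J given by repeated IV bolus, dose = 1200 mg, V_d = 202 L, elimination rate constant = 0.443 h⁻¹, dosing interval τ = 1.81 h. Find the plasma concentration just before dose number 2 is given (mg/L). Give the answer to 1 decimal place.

2.7 mg/L

C₀ per dose = Dose / Vd = 1200 / 202 = 5.941 mg/L
Fraction remaining after one interval: r = e^(−kτ) = e^(−0.4430 × 1.81) = 0.4485
Before dose 2, 1 dose has been given (aged 1τ).
C_trough = C₀ × r = 5.941 × 0.4485 = 2.665 mg/L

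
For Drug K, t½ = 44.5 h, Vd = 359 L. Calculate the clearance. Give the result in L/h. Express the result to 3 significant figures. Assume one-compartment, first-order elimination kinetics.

5.59 L/h

k = ln2 / t½ = 0.693147 / 44.5 = 0.01558 h⁻¹
CL = k × Vd = 0.01558 × 359 = 5.593 L/h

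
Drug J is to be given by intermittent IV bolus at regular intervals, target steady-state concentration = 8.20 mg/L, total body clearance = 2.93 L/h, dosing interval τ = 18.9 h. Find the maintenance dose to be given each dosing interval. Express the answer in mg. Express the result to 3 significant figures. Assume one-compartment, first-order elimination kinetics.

At steady state, Dose/τ = Css × CL.
Dose = Css × CL × τ = 8.20 × 2.930 × 18.9 = 454.1 mg

454 mg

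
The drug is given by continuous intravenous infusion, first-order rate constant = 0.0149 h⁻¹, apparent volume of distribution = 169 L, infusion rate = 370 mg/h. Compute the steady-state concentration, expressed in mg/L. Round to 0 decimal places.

147 mg/L

CL = k × Vd = 0.01490 × 169 = 2.518 L/h
At steady state Css = R₀ / CL = 370 / 2.518 = 146.9 mg/L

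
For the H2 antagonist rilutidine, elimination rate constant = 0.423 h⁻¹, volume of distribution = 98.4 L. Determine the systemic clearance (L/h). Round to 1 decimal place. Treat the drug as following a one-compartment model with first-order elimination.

41.6 L/h

CL = k × Vd = 0.423 × 98.4 = 41.62 L/h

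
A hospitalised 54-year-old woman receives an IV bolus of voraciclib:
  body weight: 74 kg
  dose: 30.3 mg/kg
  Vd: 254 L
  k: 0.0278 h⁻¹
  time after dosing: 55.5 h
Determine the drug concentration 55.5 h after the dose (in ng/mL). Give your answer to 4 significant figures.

Total dose = 30.3 × 74 = 2242 mg
C₀ = Dose / Vd = 2242 / 254 = 8.827 mg/L
C = C₀ · e^(−k·t) = 8.827 × e^(−0.02780 × 55.5)
  = 8.827 × 0.2138 = 1.887 mg/L
Convert: 1.887 mg/L × 1000 = 1887 ng/mL

1887 ng/mL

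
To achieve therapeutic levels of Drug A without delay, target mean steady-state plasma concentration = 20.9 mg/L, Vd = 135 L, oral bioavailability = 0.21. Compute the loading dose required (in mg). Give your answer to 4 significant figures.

13440 mg

LD = Css × Vd / F = 20.9 × 135 / 0.21 = 13440 mg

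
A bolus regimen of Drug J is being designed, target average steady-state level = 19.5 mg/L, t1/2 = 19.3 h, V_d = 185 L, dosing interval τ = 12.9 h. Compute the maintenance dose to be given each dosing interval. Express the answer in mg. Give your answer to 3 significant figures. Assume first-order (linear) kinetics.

1670 mg

k = ln2 / t½ = 0.693147 / 19.3 = 0.03591 h⁻¹
CL = k × Vd = 0.03591 × 185 = 6.643 L/h
At steady state, Dose/τ = Css × CL.
Dose = Css × CL × τ = 19.5 × 6.643 × 12.9 = 1671 mg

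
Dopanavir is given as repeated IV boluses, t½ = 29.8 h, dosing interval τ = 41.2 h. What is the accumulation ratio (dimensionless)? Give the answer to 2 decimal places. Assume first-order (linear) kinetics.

1.62

k = ln2 / t½ = 0.693147 / 29.8 = 0.02326 h⁻¹
e^(−kτ) = e^(−0.02326 × 41.2) = 0.3835
Accumulation ratio R = 1 / (1 − e^(−kτ)) = 1 / (1 − 0.3835) = 1.622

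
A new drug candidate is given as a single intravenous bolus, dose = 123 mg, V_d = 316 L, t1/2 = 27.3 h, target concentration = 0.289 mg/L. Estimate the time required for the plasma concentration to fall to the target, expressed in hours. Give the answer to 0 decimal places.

C₀ = Dose / Vd = 123.0 / 316 = 0.3892 mg/L
k = ln2 / t½ = 0.693147 / 27.3 = 0.02539 h⁻¹
t = ln(C₀ / C) / k = ln(0.3892 / 0.289) / 0.02539
  = ln(1.347) / 0.02539 = 0.2979 / 0.02539 = 11.73 h

12 h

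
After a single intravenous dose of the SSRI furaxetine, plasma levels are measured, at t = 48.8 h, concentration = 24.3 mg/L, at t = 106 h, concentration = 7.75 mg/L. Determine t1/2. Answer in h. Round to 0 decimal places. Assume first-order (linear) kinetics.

k = ln(C₁/C₂) / (t₂ − t₁) = ln(24.3/7.75) / (106 − 48.8)
  = 1.143 / 57.20 = 0.01998 h⁻¹
t½ = ln2 / k = 0.693147 / 0.01998 = 34.69 h

35 h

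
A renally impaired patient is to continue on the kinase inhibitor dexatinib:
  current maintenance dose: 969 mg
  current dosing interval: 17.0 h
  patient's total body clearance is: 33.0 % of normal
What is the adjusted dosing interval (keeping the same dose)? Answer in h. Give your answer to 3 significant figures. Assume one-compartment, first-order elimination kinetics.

51.5 h

To keep the same average steady-state level, dosing rate must scale with clearance.
CL ratio = 33.0 / 100 = 0.3300
New interval (same dose) = 17.0 / 0.3300 = 51.52 h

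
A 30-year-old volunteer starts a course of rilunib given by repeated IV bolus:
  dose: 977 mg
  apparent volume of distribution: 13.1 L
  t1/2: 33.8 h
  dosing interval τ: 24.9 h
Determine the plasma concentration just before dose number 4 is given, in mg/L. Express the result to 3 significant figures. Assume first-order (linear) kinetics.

C₀ per dose = Dose / Vd = 977 / 13.1 = 74.58 mg/L
k = ln2 / t½ = 0.693147 / 33.8 = 0.02051 h⁻¹
Fraction remaining after one interval: r = e^(−kτ) = e^(−0.02051 × 24.9) = 0.6001
Before dose 4, 3 doses have been given (aged 1τ, 2τ, 3τ).
C_trough = C₀ × (r + r² + … + r^3) = C₀ × r(1−r^3)/(1−r)
        = 74.58 × 0.6001 × (1 − 0.2161) / (1 − 0.6001) = 87.73 mg/L

87.7 mg/L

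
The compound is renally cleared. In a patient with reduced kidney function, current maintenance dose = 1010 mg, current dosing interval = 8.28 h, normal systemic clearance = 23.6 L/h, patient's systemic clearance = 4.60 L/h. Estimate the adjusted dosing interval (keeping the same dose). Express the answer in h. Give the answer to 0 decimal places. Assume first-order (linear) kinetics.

To keep the same average steady-state level, dosing rate must scale with clearance.
CL ratio = 4.60 / 23.6 = 0.1949
New interval (same dose) = 8.28 / 0.1949 = 42.48 h

42 h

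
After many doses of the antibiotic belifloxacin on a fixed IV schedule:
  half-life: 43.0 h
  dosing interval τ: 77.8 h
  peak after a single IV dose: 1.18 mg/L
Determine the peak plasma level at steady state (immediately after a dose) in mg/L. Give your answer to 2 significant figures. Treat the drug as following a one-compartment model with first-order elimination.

1.7 mg/L

k = ln2 / t½ = 0.693147 / 43.0 = 0.01612 h⁻¹
e^(−kτ) = e^(−0.01612 × 77.8) = 0.2853
Accumulation ratio R = 1 / (1 − e^(−kτ)) = 1 / (1 − 0.2853) = 1.399
Steady-state peak = C₀ × R = 1.18 × 1.399 = 1.651 mg/L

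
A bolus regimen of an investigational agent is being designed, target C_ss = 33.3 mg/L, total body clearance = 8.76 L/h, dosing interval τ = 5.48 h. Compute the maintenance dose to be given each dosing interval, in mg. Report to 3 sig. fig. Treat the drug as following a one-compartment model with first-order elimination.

1600 mg

At steady state, Dose/τ = Css × CL.
Dose = Css × CL × τ = 33.3 × 8.760 × 5.48 = 1599 mg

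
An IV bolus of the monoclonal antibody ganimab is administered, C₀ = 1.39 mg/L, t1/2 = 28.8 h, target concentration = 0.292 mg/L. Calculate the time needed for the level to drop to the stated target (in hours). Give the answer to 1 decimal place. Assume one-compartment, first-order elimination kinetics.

64.8 h

k = ln2 / t½ = 0.693147 / 28.8 = 0.02407 h⁻¹
t = ln(C₀ / C) / k = ln(1.390 / 0.292) / 0.02407
  = ln(4.760) / 0.02407 = 1.560 / 0.02407 = 64.81 h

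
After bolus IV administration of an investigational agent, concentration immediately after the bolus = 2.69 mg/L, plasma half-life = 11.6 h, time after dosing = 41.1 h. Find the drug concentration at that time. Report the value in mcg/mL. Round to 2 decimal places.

k = ln2 / t½ = 0.693147 / 11.6 = 0.05975 h⁻¹
C = C₀ · e^(−k·t) = 2.690 × e^(−0.05975 × 41.1)
  = 2.690 × 0.08580 = 0.2308 mg/L
(0.2308 mg/L = 0.2308 mcg/mL)

0.23 mcg/mL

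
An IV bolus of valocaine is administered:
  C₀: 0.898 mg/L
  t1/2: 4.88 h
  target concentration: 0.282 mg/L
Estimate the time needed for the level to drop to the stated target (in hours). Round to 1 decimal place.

8.2 h

k = ln2 / t½ = 0.693147 / 4.88 = 0.1420 h⁻¹
t = ln(C₀ / C) / k = ln(0.8980 / 0.282) / 0.1420
  = ln(3.184) / 0.1420 = 1.158 / 0.1420 = 8.155 h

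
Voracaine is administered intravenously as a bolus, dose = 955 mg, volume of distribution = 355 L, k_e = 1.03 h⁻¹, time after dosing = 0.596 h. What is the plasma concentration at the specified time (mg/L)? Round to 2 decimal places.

1.46 mg/L

C₀ = Dose / Vd = 955.0 / 355 = 2.690 mg/L
C = C₀ · e^(−k·t) = 2.690 × e^(−1.030 × 0.596)
  = 2.690 × 0.5412 = 1.456 mg/L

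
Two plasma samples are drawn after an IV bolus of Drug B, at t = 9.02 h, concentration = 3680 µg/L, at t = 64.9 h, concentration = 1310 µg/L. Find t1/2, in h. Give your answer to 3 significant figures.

k = ln(C₁/C₂) / (t₂ − t₁) = ln(3680/1310) / (64.9 − 9.02)
  = 1.033 / 55.88 = 0.01849 h⁻¹
t½ = ln2 / k = 0.693147 / 0.01849 = 37.49 h

37.5 h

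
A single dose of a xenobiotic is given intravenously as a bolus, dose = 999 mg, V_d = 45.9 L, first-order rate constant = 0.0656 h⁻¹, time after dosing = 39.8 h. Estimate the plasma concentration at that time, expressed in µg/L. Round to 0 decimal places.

1599 µg/L

C₀ = Dose / Vd = 999.0 / 45.9 = 21.76 mg/L
C = C₀ · e^(−k·t) = 21.76 × e^(−0.06560 × 39.8)
  = 21.76 × 0.07347 = 1.599 mg/L
Convert: 1.599 mg/L × 1000 = 1599 µg/L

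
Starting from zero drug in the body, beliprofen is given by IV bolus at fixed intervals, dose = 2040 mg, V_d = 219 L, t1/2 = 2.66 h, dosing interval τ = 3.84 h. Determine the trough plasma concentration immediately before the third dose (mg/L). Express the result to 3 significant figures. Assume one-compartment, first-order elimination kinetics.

C₀ per dose = Dose / Vd = 2040 / 219 = 9.315 mg/L
k = ln2 / t½ = 0.693147 / 2.66 = 0.2606 h⁻¹
Fraction remaining after one interval: r = e^(−kτ) = e^(−0.2606 × 3.84) = 0.3676
Before dose 3, 2 doses have been given (aged 1τ, 2τ).
C_trough = C₀ × (r + r²) = 9.315 × (0.3676 + 0.1351) = 4.683 mg/L

4.68 mg/L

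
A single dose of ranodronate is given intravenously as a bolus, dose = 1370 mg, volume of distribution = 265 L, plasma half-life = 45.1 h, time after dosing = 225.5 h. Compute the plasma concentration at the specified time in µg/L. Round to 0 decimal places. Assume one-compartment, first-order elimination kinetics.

C₀ = Dose / Vd = 1370 / 265 = 5.170 mg/L
k = ln2 / t½ = 0.693147 / 45.1 = 0.01537 h⁻¹
t / t½ = 225.5 / 45.1 = 5 half-lives
C = C₀ × (1/2)^5 = 5.170 × 0.03125 = 0.1616 mg/L
Convert: 0.1616 mg/L × 1000 = 161.6 µg/L

162 µg/L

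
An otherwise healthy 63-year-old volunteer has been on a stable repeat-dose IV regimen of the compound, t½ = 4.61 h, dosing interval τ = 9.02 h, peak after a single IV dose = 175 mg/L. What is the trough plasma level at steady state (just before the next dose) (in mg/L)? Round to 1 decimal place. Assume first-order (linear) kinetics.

60.7 mg/L

k = ln2 / t½ = 0.693147 / 4.61 = 0.1504 h⁻¹
e^(−kτ) = e^(−0.1504 × 9.02) = 0.2575
Accumulation ratio R = 1 / (1 − e^(−kτ)) = 1 / (1 − 0.2575) = 1.347
Steady-state trough = C₀ × R × e^(−kτ) = 175 × 1.347 × 0.2575 = 60.70 mg/L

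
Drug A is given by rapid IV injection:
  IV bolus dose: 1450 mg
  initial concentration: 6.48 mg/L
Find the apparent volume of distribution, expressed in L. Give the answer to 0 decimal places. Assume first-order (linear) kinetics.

Vd = Dose / C₀ = 1450 / 6.48 = 223.8 L

224 L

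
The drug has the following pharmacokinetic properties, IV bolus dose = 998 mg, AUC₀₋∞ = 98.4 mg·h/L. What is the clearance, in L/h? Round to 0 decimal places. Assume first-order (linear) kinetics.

10 L/h

CL = Dose / AUC = 998 / 98.4 = 10.14 L/h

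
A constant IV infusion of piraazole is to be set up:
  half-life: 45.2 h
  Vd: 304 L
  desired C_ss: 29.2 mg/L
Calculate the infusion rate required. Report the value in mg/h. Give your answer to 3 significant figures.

136 mg/h

k = ln2 / t½ = 0.693147 / 45.2 = 0.01534 h⁻¹
CL = k × Vd = 0.01534 × 304 = 4.663 L/h
At steady state, infusion rate R₀ = Css × CL = 29.2 × 4.663 = 136.2 mg/h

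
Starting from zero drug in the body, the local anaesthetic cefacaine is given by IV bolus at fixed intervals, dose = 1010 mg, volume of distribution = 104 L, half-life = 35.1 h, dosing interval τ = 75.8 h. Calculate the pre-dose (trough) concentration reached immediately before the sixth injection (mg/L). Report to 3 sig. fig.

C₀ per dose = Dose / Vd = 1010 / 104 = 9.712 mg/L
k = ln2 / t½ = 0.693147 / 35.1 = 0.01975 h⁻¹
Fraction remaining after one interval: r = e^(−kτ) = e^(−0.01975 × 75.8) = 0.2238
Before dose 6, 5 doses have been given (aged 1τ, 2τ, 3τ, 4τ, 5τ).
C_trough = C₀ × (r + r² + … + r^5) = C₀ × r(1−r^5)/(1−r)
        = 9.712 × 0.2238 × (1 − 0.0005614) / (1 − 0.2238) = 2.799 mg/L

2.80 mg/L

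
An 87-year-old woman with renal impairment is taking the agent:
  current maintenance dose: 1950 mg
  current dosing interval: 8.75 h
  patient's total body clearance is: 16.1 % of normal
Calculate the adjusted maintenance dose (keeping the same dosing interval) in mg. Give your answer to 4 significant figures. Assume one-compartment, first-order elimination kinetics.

314.0 mg

To keep the same average steady-state level, dosing rate must scale with clearance.
CL ratio = 16.1 / 100 = 0.1610
New dose (same interval) = 1950 × 0.1610 = 314.0 mg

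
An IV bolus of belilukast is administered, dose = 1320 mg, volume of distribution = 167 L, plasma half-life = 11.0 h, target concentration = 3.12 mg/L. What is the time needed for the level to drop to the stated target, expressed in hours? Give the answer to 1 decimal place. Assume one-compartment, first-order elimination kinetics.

C₀ = Dose / Vd = 1320 / 167 = 7.904 mg/L
k = ln2 / t½ = 0.693147 / 11.0 = 0.06301 h⁻¹
t = ln(C₀ / C) / k = ln(7.904 / 3.12) / 0.06301
  = ln(2.533) / 0.06301 = 0.9294 / 0.06301 = 14.75 h

14.8 h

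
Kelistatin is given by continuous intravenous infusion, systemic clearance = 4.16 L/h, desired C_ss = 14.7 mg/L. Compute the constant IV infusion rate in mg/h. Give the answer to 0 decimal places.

61 mg/h

At steady state, infusion rate R₀ = Css × CL = 14.7 × 4.160 = 61.15 mg/h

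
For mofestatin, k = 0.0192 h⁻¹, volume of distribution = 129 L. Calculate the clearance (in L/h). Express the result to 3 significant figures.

2.48 L/h

CL = k × Vd = 0.0192 × 129 = 2.477 L/h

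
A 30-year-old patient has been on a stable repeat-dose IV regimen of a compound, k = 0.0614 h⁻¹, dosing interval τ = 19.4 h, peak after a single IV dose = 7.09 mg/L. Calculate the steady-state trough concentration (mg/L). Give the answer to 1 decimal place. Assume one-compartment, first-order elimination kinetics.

e^(−kτ) = e^(−0.06140 × 19.4) = 0.3039
Accumulation ratio R = 1 / (1 − e^(−kτ)) = 1 / (1 − 0.3039) = 1.437
Steady-state trough = C₀ × R × e^(−kτ) = 7.09 × 1.437 × 0.3039 = 3.096 mg/L

3.1 mg/L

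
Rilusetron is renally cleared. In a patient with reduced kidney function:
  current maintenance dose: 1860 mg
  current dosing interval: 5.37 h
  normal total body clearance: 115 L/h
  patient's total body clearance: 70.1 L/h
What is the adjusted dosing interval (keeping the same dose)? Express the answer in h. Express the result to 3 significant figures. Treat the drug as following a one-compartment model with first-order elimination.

To keep the same average steady-state level, dosing rate must scale with clearance.
CL ratio = 70.1 / 115 = 0.6096
New interval (same dose) = 5.37 / 0.6096 = 8.809 h

8.81 h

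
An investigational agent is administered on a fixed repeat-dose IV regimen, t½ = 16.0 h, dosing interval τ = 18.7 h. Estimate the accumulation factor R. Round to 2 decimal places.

k = ln2 / t½ = 0.693147 / 16.0 = 0.04332 h⁻¹
e^(−kτ) = e^(−0.04332 × 18.7) = 0.4448
Accumulation ratio R = 1 / (1 − e^(−kτ)) = 1 / (1 − 0.4448) = 1.801

1.80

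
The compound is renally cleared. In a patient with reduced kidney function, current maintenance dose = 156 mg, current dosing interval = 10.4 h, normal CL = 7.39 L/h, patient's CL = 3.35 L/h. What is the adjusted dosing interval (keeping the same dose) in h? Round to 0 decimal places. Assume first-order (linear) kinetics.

To keep the same average steady-state level, dosing rate must scale with clearance.
CL ratio = 3.35 / 7.39 = 0.4533
New interval (same dose) = 10.4 / 0.4533 = 22.94 h

23 h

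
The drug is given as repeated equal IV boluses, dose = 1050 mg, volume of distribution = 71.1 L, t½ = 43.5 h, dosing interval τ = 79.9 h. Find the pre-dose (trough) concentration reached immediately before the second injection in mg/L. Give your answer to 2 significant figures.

4.1 mg/L

C₀ per dose = Dose / Vd = 1050 / 71.1 = 14.77 mg/L
k = ln2 / t½ = 0.693147 / 43.5 = 0.01593 h⁻¹
Fraction remaining after one interval: r = e^(−kτ) = e^(−0.01593 × 79.9) = 0.2800
Before dose 2, 1 dose has been given (aged 1τ).
C_trough = C₀ × r = 14.77 × 0.2800 = 4.136 mg/L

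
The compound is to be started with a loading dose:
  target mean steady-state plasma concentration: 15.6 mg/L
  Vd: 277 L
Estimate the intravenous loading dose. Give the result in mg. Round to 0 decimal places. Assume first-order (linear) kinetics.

LD = Css × Vd = 15.6 × 277 = 4321 mg

4321 mg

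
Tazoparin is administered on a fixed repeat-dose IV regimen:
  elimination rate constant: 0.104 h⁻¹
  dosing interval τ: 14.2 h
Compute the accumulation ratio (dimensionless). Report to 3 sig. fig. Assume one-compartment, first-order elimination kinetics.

e^(−kτ) = e^(−0.1040 × 14.2) = 0.2284
Accumulation ratio R = 1 / (1 − e^(−kτ)) = 1 / (1 − 0.2284) = 1.296

1.30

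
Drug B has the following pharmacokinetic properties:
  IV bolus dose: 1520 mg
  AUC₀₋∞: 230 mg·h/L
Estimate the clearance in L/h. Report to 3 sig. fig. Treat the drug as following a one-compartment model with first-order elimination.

6.61 L/h

CL = Dose / AUC = 1520 / 230 = 6.609 L/h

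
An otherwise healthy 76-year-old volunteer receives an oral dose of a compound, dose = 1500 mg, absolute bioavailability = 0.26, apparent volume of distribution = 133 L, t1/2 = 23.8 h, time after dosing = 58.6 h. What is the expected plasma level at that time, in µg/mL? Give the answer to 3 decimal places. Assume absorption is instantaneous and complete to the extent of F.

0.532 µg/mL

Amount reaching circulation = F × Dose = 0.26 × 1500 = 390.0 mg
C₀ = F·Dose / Vd = 390.0 / 133 = 2.932 mg/L
k = ln2 / t½ = 0.693147 / 23.8 = 0.02912 h⁻¹
C = C₀ · e^(−k·t) = 2.932 × e^(−0.02912 × 58.6)
  = 2.932 × 0.1815 = 0.5322 mg/L
(0.5322 mg/L = 0.5322 µg/mL)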